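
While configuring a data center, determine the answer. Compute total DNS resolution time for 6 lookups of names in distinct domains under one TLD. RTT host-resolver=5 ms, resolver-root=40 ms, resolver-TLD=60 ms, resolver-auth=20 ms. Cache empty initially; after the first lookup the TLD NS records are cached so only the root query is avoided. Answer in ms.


Lookup 1 (cold cache): local + root + TLD + auth = 5 + 40 + 60 + 20 = 125 ms
Lookups 2..6 (TLD NS cached -> skip root; new domain -> still ask TLD and auth): local + TLD + auth = 5 + 60 + 20 = 85 ms each
Remaining 5 lookups: 5 * 85 = 425 ms
Total = 125 + 425 = 550 ms

550


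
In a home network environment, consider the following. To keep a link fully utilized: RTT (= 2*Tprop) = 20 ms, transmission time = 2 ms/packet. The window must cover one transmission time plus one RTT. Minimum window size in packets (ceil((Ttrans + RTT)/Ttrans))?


Given: Ttrans = 2 ms, RTT = 20 ms (= 2 * Tprop, Tprop = 10 ms)
Time until first ACK returns = Ttrans + RTT = 2 + 20 = 22 ms
Need W * Ttrans >= Ttrans + RTT  ->  W >= (Ttrans + RTT) / Ttrans
(Ttrans + RTT) / Ttrans = 22 / 2 = 11
W_min = ceil(11) = 11

11


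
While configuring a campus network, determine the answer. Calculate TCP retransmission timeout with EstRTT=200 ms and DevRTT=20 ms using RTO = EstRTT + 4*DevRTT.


Given: EstRTT = 200 ms, DevRTT = 20 ms
Timeout = EstRTT + 4 * DevRTT
4 * DevRTT = 4 * 20 = 80
Timeout = 200 + 80 = 280 ms

280


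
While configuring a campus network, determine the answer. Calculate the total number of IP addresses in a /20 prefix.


Given: CIDR prefix /20
Host bits = 32 - 20 = 12
Total addresses = 2^12 = 4096

4096


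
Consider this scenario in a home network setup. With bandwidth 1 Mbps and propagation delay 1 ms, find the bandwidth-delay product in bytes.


Given: bandwidth = 1 Mbps, delay = 1 ms
BDP in bits = 1 * 10^6 * 1 / 1000
BDP in bits = 1000
BDP in bytes = 1000 / 8 = 125

125


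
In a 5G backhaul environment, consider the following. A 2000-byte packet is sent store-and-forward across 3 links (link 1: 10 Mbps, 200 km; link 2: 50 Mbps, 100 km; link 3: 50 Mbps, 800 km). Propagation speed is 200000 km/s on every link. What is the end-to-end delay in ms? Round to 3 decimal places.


Packet = 2000 bytes = 16000 bits. Store-and-forward: sum (t_trans + t_prop) per link.
Link 1: t_trans = 16000/(10*10^6) s = 1.6000 ms; t_prop = 200/200000 s = 1.0000 ms; subtotal = 2.6000 ms
Link 2: t_trans = 16000/(50*10^6) s = 0.3200 ms; t_prop = 100/200000 s = 0.5000 ms; subtotal = 0.8200 ms
Link 3: t_trans = 16000/(50*10^6) s = 0.3200 ms; t_prop = 800/200000 s = 4.0000 ms; subtotal = 4.3200 ms
End-to-end = 2.6000 + 0.8200 + 4.3200 = 7.7400 ms -> 7.740 ms (3 dp)

7.740


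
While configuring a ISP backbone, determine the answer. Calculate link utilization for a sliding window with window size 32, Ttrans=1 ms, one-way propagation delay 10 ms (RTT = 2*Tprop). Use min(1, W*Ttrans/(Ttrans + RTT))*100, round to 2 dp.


Given: W = 32, Ttrans = 1 ms, RTT = 20 ms (= 2 * Tprop, Tprop = 10 ms)
Cycle time = Ttrans + RTT = 1 + 20 = 21 ms (first packet sent until its ACK returns)
W * Ttrans = 32 * 1 = 32 ms of sending per cycle
W * Ttrans / (Ttrans + RTT) = 32 / 21 = 1.523810
U = min(1, 1.523810) = 1.000000
U% = 100.00%

100.00


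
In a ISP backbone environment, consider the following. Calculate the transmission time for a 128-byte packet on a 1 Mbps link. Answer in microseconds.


Given: packet = 128 bytes, bandwidth = 1 Mbps
Packet in bits = 128 * 8 = 1024 bits
Bandwidth = 1 * 10^6 = 1000000 bps
Time = 1024 / 1000000 seconds
Time in us = 1024 * 10^6 / 1000000 = 1024

1024


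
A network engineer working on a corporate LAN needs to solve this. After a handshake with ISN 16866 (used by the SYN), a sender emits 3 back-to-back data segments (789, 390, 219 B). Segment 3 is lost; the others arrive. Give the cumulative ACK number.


SYN uses sequence number 16866; first data byte = ISN + 1 = 16867.
Segment 1: SEQ = 16867, len = 789 B, covers [16867, 17655]
Segment 2: SEQ = 17656, len = 390 B, covers [17656, 18045]
Segment 3: SEQ = 18046, len = 219 B, covers [18046, 18264] [LOST]
In-order data received: bytes [16867, 18045] (segments 1..2).
Segment 3 missing -> gap begins at byte 18046.
Cumulative ACK = next expected in-order byte = 16867 + 789 + 390 = 18046

18046


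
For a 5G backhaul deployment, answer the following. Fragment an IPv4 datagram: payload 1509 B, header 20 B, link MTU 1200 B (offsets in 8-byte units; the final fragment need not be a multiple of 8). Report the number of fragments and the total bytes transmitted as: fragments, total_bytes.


Max data per non-final fragment = floor((MTU - header)/8)*8 = floor((1200 - 20)/8)*8 = floor(1180/8)*8 = 1176 B
Final fragment needs no 8-byte alignment: it can carry up to MTU - header = 1180 B
Non-final fragments needed = ceil((payload - 1180) / 1176) = ceil(329/1176) = ceil(0.2798) = 1
Number of fragments = 1 + 1 = 2
Fragment sizes (data): 1 * 1176 B + 333 B (last, 333 <= 1180 OK)
Total bytes sent = payload + n_frags * header = 1509 + 2*20 = 1509 + 40 = 1549 B

2, 1549


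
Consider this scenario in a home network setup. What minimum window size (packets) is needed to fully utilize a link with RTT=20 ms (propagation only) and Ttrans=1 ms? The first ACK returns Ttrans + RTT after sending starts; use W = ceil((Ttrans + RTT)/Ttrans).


Given: Ttrans = 1 ms, RTT = 20 ms (= 2 * Tprop, Tprop = 10 ms)
Time until first ACK returns = Ttrans + RTT = 1 + 20 = 21 ms
Need W * Ttrans >= Ttrans + RTT  ->  W >= (Ttrans + RTT) / Ttrans
(Ttrans + RTT) / Ttrans = 21 / 1 = 21
W_min = ceil(21) = 21

21


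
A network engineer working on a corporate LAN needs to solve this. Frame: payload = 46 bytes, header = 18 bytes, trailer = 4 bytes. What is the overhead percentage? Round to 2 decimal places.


Given: payload = 46 B, header = 18 B, trailer = 4 B
Overhead bytes = header + trailer = 18 + 4 = 22
Total frame = payload + overhead = 46 + 22 = 68
Overhead % = 22 / 68 * 100 = 32.3529% -> 32.35% (2 dp)

32.35


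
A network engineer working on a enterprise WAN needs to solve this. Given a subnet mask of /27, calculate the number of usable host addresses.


Given: subnet mask /27
Host bits = 32 - 27 = 5
Total addresses = 2^5 = 32
Usable hosts = 32 - 2 (network + broadcast) = 30

30


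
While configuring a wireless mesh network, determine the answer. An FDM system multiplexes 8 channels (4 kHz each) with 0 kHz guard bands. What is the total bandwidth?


Given: 8 channels, 4 kHz each, guard = 0 kHz
Channel bandwidth = 8 * 4 = 32 kHz
Guard bands = 7 gaps * 0 kHz = 0 kHz
Total = 32 + 0 = 32 kHz

32


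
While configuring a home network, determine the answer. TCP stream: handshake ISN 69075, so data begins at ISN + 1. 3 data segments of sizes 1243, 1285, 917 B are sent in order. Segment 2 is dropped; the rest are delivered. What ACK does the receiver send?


SYN uses sequence number 69075; first data byte = ISN + 1 = 69076.
Segment 1: SEQ = 69076, len = 1243 B, covers [69076, 70318]
Segment 2: SEQ = 70319, len = 1285 B, covers [70319, 71603] [LOST]
Segment 3: SEQ = 71604, len = 917 B, covers [71604, 72520]
In-order data received: bytes [69076, 70318] (segments 1..1).
Segment 2 missing -> gap begins at byte 70319; later segments buffered out of order.
Cumulative ACK = next expected in-order byte = 69076 + 1243 = 70319

70319


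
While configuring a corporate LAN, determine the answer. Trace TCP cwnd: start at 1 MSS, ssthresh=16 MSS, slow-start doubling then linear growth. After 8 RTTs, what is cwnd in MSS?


RTT 0: cwnd = 1 MSS (initial)
RTT 1: cwnd = 2 MSS (slow start, doubled)
RTT 2: cwnd = 4 MSS (slow start, doubled)
RTT 3: cwnd = 8 MSS (slow start, doubled)
RTT 4: cwnd = 16 MSS (slow start, doubled)
RTT 5: cwnd = 17 MSS (congestion avoidance, +1)
RTT 6: cwnd = 18 MSS (congestion avoidance, +1)
RTT 7: cwnd = 19 MSS (congestion avoidance, +1)
RTT 8: cwnd = 20 MSS (congestion avoidance, +1)

20


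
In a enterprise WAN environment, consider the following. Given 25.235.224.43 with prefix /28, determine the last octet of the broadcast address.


Given: IP = 25.235.224.43, prefix = /28
Host bits = 32 - 28 = 4
Network last octet = 43 AND mask = 32
Host part size = 2^4 - 1 = 15
Broadcast last octet = 32 OR 15 = 47

47


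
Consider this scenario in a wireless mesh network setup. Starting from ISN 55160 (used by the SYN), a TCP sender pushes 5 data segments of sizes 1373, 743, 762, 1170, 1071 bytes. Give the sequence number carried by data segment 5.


The SYN occupies sequence number ISN = 55160, so the first data byte is ISN + 1 = 55161.
SEQ of data segment i = (ISN + 1) + sum of payload sizes of segments 1..i-1.
Segment 1: SEQ = 55161, payload = 1373 bytes
Segment 2: SEQ = 56534, payload = 743 bytes
Segment 3: SEQ = 57277, payload = 762 bytes
Segment 4: SEQ = 58039, payload = 1170 bytes
Segment 5: SEQ = 59209, payload = 1071 bytes
SEQ of segment 5 = 55161 + 1373 + 743 + 762 + 1170 = 59209

59209


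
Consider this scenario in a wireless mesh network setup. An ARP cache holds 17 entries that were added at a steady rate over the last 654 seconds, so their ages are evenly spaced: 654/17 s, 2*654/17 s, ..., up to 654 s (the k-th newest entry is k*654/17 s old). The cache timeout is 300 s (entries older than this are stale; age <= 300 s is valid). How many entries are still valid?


Ages are k * 654/17 s for k = 1..17 (spacing = 38.4706 s).
Entry k is valid iff k * 654/17 <= 300 iff k <= 17 * 300 / 654 = 7.7982
n_valid = floor(7.7982) = 7
(n_stale = 17 - 7 = 10)

7


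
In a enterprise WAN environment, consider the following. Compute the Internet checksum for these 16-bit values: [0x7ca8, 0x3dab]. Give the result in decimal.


Given words: [0x7ca8, 0x3dab]
Step 1: Sum all words
Raw sum = 31912 + 15787 = 47699
One's complement = ~47699 & 0xFFFF = 17836

17836


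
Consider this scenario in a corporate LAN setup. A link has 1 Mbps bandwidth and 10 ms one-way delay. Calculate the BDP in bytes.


Given: bandwidth = 1 Mbps, delay = 10 ms
BDP in bits = 1 * 10^6 * 10 / 1000
BDP in bits = 10000
BDP in bytes = 10000 / 8 = 1250

1250


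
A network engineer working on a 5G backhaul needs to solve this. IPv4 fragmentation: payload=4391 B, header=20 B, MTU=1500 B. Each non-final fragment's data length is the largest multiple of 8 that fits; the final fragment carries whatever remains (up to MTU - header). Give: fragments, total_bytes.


Max data per non-final fragment = floor((MTU - header)/8)*8 = floor((1500 - 20)/8)*8 = floor(1480/8)*8 = 1480 B
Final fragment needs no 8-byte alignment: it can carry up to MTU - header = 1480 B
Non-final fragments needed = ceil((payload - 1480) / 1480) = ceil(2911/1480) = ceil(1.9669) = 2
Number of fragments = 2 + 1 = 3
Fragment sizes (data): 2 * 1480 B + 1431 B (last, 1431 <= 1480 OK)
Total bytes sent = payload + n_frags * header = 4391 + 3*20 = 4391 + 60 = 4451 B

3, 4451


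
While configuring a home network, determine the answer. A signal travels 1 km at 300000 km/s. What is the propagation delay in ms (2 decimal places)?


Given: distance = 1 km, speed = 300000 km/s
Delay = distance / speed = 1 / 300000 seconds
Delay in ms = 1 * 1000 / 300000
Delay = 0.0033 ms
Rounded to 2 dp = 0.00 ms

0.00


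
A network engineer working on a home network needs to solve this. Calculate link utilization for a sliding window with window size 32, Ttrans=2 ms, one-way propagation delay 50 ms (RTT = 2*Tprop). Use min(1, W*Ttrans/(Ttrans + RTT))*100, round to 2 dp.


Given: W = 32, Ttrans = 2 ms, RTT = 100 ms (= 2 * Tprop, Tprop = 50 ms)
Cycle time = Ttrans + RTT = 2 + 100 = 102 ms (first packet sent until its ACK returns)
W * Ttrans = 32 * 2 = 64 ms of sending per cycle
W * Ttrans / (Ttrans + RTT) = 64 / 102 = 0.627451
U = min(1, 0.627451) = 0.627451
U% = 62.75%

62.75


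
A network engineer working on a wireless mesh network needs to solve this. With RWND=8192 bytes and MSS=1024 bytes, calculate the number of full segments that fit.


Given: RWND = 8192 bytes, MSS = 1024 bytes
Full segments = floor(RWND / MSS)
Full segments = floor(8192 / 1024)
Full segments = floor(8.0) = 8

8


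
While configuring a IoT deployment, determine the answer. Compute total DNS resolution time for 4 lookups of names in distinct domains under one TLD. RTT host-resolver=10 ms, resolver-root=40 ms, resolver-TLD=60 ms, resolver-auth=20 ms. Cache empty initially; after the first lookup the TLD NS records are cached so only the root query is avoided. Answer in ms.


Lookup 1 (cold cache): local + root + TLD + auth = 10 + 40 + 60 + 20 = 130 ms
Lookups 2..4 (TLD NS cached -> skip root; new domain -> still ask TLD and auth): local + TLD + auth = 10 + 60 + 20 = 90 ms each
Remaining 3 lookups: 3 * 90 = 270 ms
Total = 130 + 270 = 400 ms

400


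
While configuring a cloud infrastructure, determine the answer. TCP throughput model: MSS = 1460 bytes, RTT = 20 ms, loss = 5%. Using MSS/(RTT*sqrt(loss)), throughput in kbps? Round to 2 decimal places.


Given: MSS = 1460 bytes, RTT = 20 ms, loss = 5%
RTT in seconds = 20 / 1000 = 0.02
Loss rate = 5% = 0.05
sqrt(loss) = sqrt(0.05) = 0.223606797750
Throughput (bytes/s) = 1460 / (0.02 * 0.223606797750) = 326465.9247
Throughput (kbps) = 326465.9247 * 8 / 1000 = 2611.727398 -> 2611.73 kbps (2 dp)

2611.73


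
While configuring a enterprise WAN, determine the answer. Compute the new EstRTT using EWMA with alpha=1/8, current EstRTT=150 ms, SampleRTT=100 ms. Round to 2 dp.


Given: EstRTT = 150 ms, SampleRTT = 100 ms, alpha = 1/8
New EstRTT = (1 - alpha) * EstRTT + alpha * SampleRTT
(7/8) * 150 = 131.25
(1/8) * 100 = 12.5
New EstRTT = 131.25 + 12.5 = 143.75 ms -> 143.75 ms (2 dp)

143.75


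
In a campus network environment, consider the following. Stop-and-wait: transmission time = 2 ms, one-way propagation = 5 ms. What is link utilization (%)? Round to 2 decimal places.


Given: Ttrans = 2 ms, Tprop = 5 ms
RTT = 2 * Tprop = 2 * 5 = 10 ms
U = Ttrans / (Ttrans + RTT)
U = 2 / (2 + 10)
U = 2 / 12 = 0.166667
U% = 16.67%

16.67


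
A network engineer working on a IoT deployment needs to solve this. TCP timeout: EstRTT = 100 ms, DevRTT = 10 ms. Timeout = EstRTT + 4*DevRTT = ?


Given: EstRTT = 100 ms, DevRTT = 10 ms
Timeout = EstRTT + 4 * DevRTT
4 * DevRTT = 4 * 10 = 40
Timeout = 100 + 40 = 140 ms

140


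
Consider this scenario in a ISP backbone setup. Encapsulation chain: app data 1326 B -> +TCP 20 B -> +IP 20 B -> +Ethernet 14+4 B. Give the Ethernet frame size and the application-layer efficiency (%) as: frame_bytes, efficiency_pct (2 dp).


TCP segment = 1326 + 20 = 1346 B
IP packet = 1346 + 20 = 1366 B
Ethernet frame = 1366 + 14 + 4 = 1384 B
Efficiency = app / frame = 1326 / 1384 = 0.958092 = 95.8092% -> 95.81% (2 dp)

1384, 95.81


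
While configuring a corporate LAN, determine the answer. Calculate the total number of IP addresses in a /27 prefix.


Given: CIDR prefix /27
Host bits = 32 - 27 = 5
Total addresses = 2^5 = 32

32


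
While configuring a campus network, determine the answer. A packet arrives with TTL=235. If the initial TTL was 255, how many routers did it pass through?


Given: initial TTL = 255, received TTL = 235
Hops = initial TTL - received TTL
Hops = 255 - 235 = 20

20


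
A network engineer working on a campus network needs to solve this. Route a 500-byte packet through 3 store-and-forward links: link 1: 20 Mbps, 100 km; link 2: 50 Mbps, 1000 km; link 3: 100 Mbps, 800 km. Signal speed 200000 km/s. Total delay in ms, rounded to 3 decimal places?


Packet = 500 bytes = 4000 bits. Store-and-forward: sum (t_trans + t_prop) per link.
Link 1: t_trans = 4000/(20*10^6) s = 0.2000 ms; t_prop = 100/200000 s = 0.5000 ms; subtotal = 0.7000 ms
Link 2: t_trans = 4000/(50*10^6) s = 0.0800 ms; t_prop = 1000/200000 s = 5.0000 ms; subtotal = 5.0800 ms
Link 3: t_trans = 4000/(100*10^6) s = 0.0400 ms; t_prop = 800/200000 s = 4.0000 ms; subtotal = 4.0400 ms
End-to-end = 0.7000 + 5.0800 + 4.0400 = 9.8200 ms -> 9.820 ms (3 dp)

9.820


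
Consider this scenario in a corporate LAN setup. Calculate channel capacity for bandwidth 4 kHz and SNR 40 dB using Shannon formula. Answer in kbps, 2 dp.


Given: B = 4 kHz, SNR = 40 dB
SNR linear = 10^(40/10) = 10000
1 + SNR = 10001
log2(10001) = 13.2878566418
C = 4 * 1000 * 13.2878566418 = 53151.4266 bps
C = 53.151427 kbps -> 53.15 kbps (2 dp)

53.15


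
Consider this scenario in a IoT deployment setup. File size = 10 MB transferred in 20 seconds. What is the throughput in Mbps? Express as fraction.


Given: file = 10 MB, time = 20 s
File in Mb = 10 * 8 = 80 Mb
Throughput = 80 / 20 Mbps
Throughput = 4 Mbps

4


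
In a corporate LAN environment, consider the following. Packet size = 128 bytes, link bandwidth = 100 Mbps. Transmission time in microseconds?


Given: packet = 128 bytes, bandwidth = 100 Mbps
Packet in bits = 128 * 8 = 1024 bits
Bandwidth = 100 * 10^6 = 100000000 bps
Time = 1024 / 100000000 seconds
Time in us = 1024 * 10^6 / 100000000 = 10.24

10.24


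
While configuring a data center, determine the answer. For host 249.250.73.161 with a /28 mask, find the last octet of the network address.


Given: IP = 249.250.73.161, prefix = /28
Subnet mask = 255.255.255.240
Last octet of IP: 161
Last octet of mask: 240
Network last octet = 161 AND 240 = 160

160


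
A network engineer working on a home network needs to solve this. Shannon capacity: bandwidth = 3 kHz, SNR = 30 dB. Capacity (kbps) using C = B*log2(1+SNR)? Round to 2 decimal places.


Given: B = 3 kHz, SNR = 30 dB
SNR linear = 10^(30/10) = 1000
1 + SNR = 1001
log2(1001) = 9.9672262588
C = 3 * 1000 * 9.9672262588 = 29901.6788 bps
C = 29.901679 kbps -> 29.90 kbps (2 dp)

29.90


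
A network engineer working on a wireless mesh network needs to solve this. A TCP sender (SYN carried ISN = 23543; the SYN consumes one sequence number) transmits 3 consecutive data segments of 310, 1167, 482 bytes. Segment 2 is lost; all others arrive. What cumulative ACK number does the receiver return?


SYN uses sequence number 23543; first data byte = ISN + 1 = 23544.
Segment 1: SEQ = 23544, len = 310 B, covers [23544, 23853]
Segment 2: SEQ = 23854, len = 1167 B, covers [23854, 25020] [LOST]
Segment 3: SEQ = 25021, len = 482 B, covers [25021, 25502]
In-order data received: bytes [23544, 23853] (segments 1..1).
Segment 2 missing -> gap begins at byte 23854; later segments buffered out of order.
Cumulative ACK = next expected in-order byte = 23544 + 310 = 23854

23854


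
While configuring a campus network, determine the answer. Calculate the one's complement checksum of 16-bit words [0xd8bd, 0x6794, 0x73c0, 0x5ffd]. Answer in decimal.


Given words: [0xd8bd, 0x6794, 0x73c0, 0x5ffd]
Step 1: Sum all words
Raw sum = 55485 + 26516 + 29632 + 24573 = 136206
Step 2: Fold carry: (5134 + 2) = 5136
One's complement = ~5136 & 0xFFFF = 60399

60399


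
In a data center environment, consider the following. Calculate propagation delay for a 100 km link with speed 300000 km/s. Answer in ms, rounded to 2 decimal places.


Given: distance = 100 km, speed = 300000 km/s
Delay = distance / speed = 100 / 300000 seconds
Delay in ms = 100 * 1000 / 300000
Delay = 0.3333 ms
Rounded to 2 dp = 0.33 ms

0.33


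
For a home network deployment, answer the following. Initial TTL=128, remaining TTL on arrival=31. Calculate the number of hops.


Given: initial TTL = 128, received TTL = 31
Hops = initial TTL - received TTL
Hops = 128 - 31 = 97

97


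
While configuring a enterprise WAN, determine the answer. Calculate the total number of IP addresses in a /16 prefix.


Given: CIDR prefix /16
Host bits = 32 - 16 = 16
Total addresses = 2^16 = 65536

65536


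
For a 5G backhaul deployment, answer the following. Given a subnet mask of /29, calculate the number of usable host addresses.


Given: subnet mask /29
Host bits = 32 - 29 = 3
Total addresses = 2^3 = 8
Usable hosts = 8 - 2 (network + broadcast) = 6

6


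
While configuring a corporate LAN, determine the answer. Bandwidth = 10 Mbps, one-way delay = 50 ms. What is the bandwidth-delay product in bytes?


Given: bandwidth = 10 Mbps, delay = 50 ms
BDP in bits = 10 * 10^6 * 50 / 1000
BDP in bits = 500000
BDP in bytes = 500000 / 8 = 62500

62500


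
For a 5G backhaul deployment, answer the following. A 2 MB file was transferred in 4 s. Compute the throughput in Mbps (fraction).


Given: file = 2 MB, time = 4 s
File in Mb = 2 * 8 = 16 Mb
Throughput = 16 / 4 Mbps
Throughput = 4 Mbps

4


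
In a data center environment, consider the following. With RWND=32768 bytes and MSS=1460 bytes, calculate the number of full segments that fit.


Given: RWND = 32768 bytes, MSS = 1460 bytes
Full segments = floor(RWND / MSS)
Full segments = floor(32768 / 1460)
Full segments = floor(22.4438) = 22

22


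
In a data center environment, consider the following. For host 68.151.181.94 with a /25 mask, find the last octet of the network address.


Given: IP = 68.151.181.94, prefix = /25
Subnet mask = 255.255.255.128
Last octet of IP: 94
Last octet of mask: 128
Network last octet = 94 AND 128 = 0

0


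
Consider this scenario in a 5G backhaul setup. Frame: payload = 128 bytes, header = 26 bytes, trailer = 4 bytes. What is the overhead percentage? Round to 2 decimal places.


Given: payload = 128 B, header = 26 B, trailer = 4 B
Overhead bytes = header + trailer = 26 + 4 = 30
Total frame = payload + overhead = 128 + 30 = 158
Overhead % = 30 / 158 * 100 = 18.9873% -> 18.99% (2 dp)

18.99


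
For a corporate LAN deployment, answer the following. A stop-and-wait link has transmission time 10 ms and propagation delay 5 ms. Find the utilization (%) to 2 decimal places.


Given: Ttrans = 10 ms, Tprop = 5 ms
RTT = 2 * Tprop = 2 * 5 = 10 ms
U = Ttrans / (Ttrans + RTT)
U = 10 / (10 + 10)
U = 10 / 20 = 0.5
U% = 50.00%

50.00


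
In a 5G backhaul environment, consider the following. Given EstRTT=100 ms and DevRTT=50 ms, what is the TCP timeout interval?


Given: EstRTT = 100 ms, DevRTT = 50 ms
Timeout = EstRTT + 4 * DevRTT
4 * DevRTT = 4 * 50 = 200
Timeout = 100 + 200 = 300 ms

300


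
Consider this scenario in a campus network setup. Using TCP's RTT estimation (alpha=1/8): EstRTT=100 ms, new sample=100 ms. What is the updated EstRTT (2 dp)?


Given: EstRTT = 100 ms, SampleRTT = 100 ms, alpha = 1/8
New EstRTT = (1 - alpha) * EstRTT + alpha * SampleRTT
(7/8) * 100 = 87.5
(1/8) * 100 = 12.5
New EstRTT = 87.5 + 12.5 = 100 ms -> 100.00 ms (2 dp)

100.00


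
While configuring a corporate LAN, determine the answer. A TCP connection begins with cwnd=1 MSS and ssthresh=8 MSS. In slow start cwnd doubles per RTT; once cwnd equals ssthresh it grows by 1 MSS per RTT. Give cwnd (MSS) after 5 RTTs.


RTT 0: cwnd = 1 MSS (initial)
RTT 1: cwnd = 2 MSS (slow start, doubled)
RTT 2: cwnd = 4 MSS (slow start, doubled)
RTT 3: cwnd = 8 MSS (slow start, doubled)
RTT 4: cwnd = 9 MSS (congestion avoidance, +1)
RTT 5: cwnd = 10 MSS (congestion avoidance, +1)

10


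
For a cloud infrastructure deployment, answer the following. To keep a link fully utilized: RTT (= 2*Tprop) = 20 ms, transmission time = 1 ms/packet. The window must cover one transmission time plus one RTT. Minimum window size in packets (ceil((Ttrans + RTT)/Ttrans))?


Given: Ttrans = 1 ms, RTT = 20 ms (= 2 * Tprop, Tprop = 10 ms)
Time until first ACK returns = Ttrans + RTT = 1 + 20 = 21 ms
Need W * Ttrans >= Ttrans + RTT  ->  W >= (Ttrans + RTT) / Ttrans
(Ttrans + RTT) / Ttrans = 21 / 1 = 21
W_min = ceil(21) = 21

21


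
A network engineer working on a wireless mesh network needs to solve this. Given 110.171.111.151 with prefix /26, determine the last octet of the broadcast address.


Given: IP = 110.171.111.151, prefix = /26
Host bits = 32 - 26 = 6
Network last octet = 151 AND mask = 128
Host part size = 2^6 - 1 = 63
Broadcast last octet = 128 OR 63 = 191

191


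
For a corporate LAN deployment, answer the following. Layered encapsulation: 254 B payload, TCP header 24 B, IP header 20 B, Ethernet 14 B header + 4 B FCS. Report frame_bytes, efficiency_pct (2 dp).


TCP segment = 254 + 24 = 278 B
IP packet = 278 + 20 = 298 B
Ethernet frame = 298 + 14 + 4 = 316 B
Efficiency = app / frame = 254 / 316 = 0.803797 = 80.3797% -> 80.38% (2 dp)

316, 80.38


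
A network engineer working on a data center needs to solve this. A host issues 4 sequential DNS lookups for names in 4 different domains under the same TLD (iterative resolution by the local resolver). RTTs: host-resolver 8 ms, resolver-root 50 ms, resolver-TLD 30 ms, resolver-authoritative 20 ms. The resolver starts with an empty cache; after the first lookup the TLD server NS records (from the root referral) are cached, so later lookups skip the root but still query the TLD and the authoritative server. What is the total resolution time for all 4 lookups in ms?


Lookup 1 (cold cache): local + root + TLD + auth = 8 + 50 + 30 + 20 = 108 ms
Lookups 2..4 (TLD NS cached -> skip root; new domain -> still ask TLD and auth): local + TLD + auth = 8 + 30 + 20 = 58 ms each
Remaining 3 lookups: 3 * 58 = 174 ms
Total = 108 + 174 = 282 ms

282


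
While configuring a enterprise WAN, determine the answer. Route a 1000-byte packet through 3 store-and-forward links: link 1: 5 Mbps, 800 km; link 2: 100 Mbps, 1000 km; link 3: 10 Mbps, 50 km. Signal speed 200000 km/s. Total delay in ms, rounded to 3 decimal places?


Packet = 1000 bytes = 8000 bits. Store-and-forward: sum (t_trans + t_prop) per link.
Link 1: t_trans = 8000/(5*10^6) s = 1.6000 ms; t_prop = 800/200000 s = 4.0000 ms; subtotal = 5.6000 ms
Link 2: t_trans = 8000/(100*10^6) s = 0.0800 ms; t_prop = 1000/200000 s = 5.0000 ms; subtotal = 5.0800 ms
Link 3: t_trans = 8000/(10*10^6) s = 0.8000 ms; t_prop = 50/200000 s = 0.2500 ms; subtotal = 1.0500 ms
End-to-end = 5.6000 + 5.0800 + 1.0500 = 11.7300 ms -> 11.730 ms (3 dp)

11.730


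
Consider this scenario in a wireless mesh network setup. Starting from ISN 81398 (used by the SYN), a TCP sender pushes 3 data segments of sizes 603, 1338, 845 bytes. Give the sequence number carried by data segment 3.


The SYN occupies sequence number ISN = 81398, so the first data byte is ISN + 1 = 81399.
SEQ of data segment i = (ISN + 1) + sum of payload sizes of segments 1..i-1.
Segment 1: SEQ = 81399, payload = 603 bytes
Segment 2: SEQ = 82002, payload = 1338 bytes
Segment 3: SEQ = 83340, payload = 845 bytes
SEQ of segment 3 = 81399 + 603 + 1338 = 83340

83340


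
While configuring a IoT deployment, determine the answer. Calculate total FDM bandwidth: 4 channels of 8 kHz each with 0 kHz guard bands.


Given: 4 channels, 8 kHz each, guard = 0 kHz
Channel bandwidth = 4 * 8 = 32 kHz
Guard bands = 3 gaps * 0 kHz = 0 kHz
Total = 32 + 0 = 32 kHz

32


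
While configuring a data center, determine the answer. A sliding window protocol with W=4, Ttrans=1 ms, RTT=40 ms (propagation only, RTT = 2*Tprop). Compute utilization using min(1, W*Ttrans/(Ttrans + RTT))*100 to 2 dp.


Given: W = 4, Ttrans = 1 ms, RTT = 40 ms (= 2 * Tprop, Tprop = 20 ms)
Cycle time = Ttrans + RTT = 1 + 40 = 41 ms (first packet sent until its ACK returns)
W * Ttrans = 4 * 1 = 4 ms of sending per cycle
W * Ttrans / (Ttrans + RTT) = 4 / 41 = 0.097561
U = min(1, 0.097561) = 0.097561
U% = 9.76%

9.76


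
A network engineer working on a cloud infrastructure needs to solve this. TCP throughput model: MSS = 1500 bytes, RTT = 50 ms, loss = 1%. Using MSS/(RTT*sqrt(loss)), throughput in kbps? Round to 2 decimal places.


Given: MSS = 1500 bytes, RTT = 50 ms, loss = 1%
RTT in seconds = 50 / 1000 = 0.05
Loss rate = 1% = 0.01
sqrt(loss) = sqrt(0.01) = 0.1
Throughput (bytes/s) = 1500 / (0.05 * 0.1) = 300000.0000
Throughput (kbps) = 300000.0000 * 8 / 1000 = 2400.000000 -> 2400.00 kbps (2 dp)

2400.00


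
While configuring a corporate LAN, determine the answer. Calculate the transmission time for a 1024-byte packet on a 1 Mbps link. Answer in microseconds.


Given: packet = 1024 bytes, bandwidth = 1 Mbps
Packet in bits = 1024 * 8 = 8192 bits
Bandwidth = 1 * 10^6 = 1000000 bps
Time = 8192 / 1000000 seconds
Time in us = 8192 * 10^6 / 1000000 = 8192

8192


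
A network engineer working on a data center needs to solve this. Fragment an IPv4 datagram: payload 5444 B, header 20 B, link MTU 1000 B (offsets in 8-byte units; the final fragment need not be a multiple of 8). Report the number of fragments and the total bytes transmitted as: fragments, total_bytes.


Max data per non-final fragment = floor((MTU - header)/8)*8 = floor((1000 - 20)/8)*8 = floor(980/8)*8 = 976 B
Final fragment needs no 8-byte alignment: it can carry up to MTU - header = 980 B
Non-final fragments needed = ceil((payload - 980) / 976) = ceil(4464/976) = ceil(4.5738) = 5
Number of fragments = 5 + 1 = 6
Fragment sizes (data): 5 * 976 B + 564 B (last, 564 <= 980 OK)
Total bytes sent = payload + n_frags * header = 5444 + 6*20 = 5444 + 120 = 5564 B

6, 5564


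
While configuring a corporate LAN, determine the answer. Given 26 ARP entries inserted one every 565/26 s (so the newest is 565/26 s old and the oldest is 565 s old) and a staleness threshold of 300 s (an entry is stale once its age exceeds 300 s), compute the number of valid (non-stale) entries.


Ages are k * 565/26 s for k = 1..26 (spacing = 21.7308 s).
Entry k is valid iff k * 565/26 <= 300 iff k <= 26 * 300 / 565 = 13.8053
n_valid = floor(13.8053) = 13
(n_stale = 26 - 13 = 13)

13


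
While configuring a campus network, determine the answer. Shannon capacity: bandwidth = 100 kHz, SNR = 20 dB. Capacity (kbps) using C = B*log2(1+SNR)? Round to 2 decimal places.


Given: B = 100 kHz, SNR = 20 dB
SNR linear = 10^(20/10) = 100
1 + SNR = 101
log2(101) = 6.6582114828
C = 100 * 1000 * 6.6582114828 = 665821.1483 bps
C = 665.821148 kbps -> 665.82 kbps (2 dp)

665.82


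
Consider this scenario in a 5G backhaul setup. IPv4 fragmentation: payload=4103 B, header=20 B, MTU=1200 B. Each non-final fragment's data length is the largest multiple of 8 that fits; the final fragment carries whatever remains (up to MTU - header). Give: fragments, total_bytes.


Max data per non-final fragment = floor((MTU - header)/8)*8 = floor((1200 - 20)/8)*8 = floor(1180/8)*8 = 1176 B
Final fragment needs no 8-byte alignment: it can carry up to MTU - header = 1180 B
Non-final fragments needed = ceil((payload - 1180) / 1176) = ceil(2923/1176) = ceil(2.4855) = 3
Number of fragments = 3 + 1 = 4
Fragment sizes (data): 3 * 1176 B + 575 B (last, 575 <= 1180 OK)
Total bytes sent = payload + n_frags * header = 4103 + 4*20 = 4103 + 80 = 4183 B

4, 4183


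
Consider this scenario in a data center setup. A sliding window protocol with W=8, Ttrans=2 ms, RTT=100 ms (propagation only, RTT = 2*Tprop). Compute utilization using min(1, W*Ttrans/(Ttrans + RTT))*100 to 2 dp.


Given: W = 8, Ttrans = 2 ms, RTT = 100 ms (= 2 * Tprop, Tprop = 50 ms)
Cycle time = Ttrans + RTT = 2 + 100 = 102 ms (first packet sent until its ACK returns)
W * Ttrans = 8 * 2 = 16 ms of sending per cycle
W * Ttrans / (Ttrans + RTT) = 16 / 102 = 0.156863
U = min(1, 0.156863) = 0.156863
U% = 15.69%

15.69


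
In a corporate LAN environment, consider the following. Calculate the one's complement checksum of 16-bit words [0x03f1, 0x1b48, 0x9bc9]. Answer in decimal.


Given words: [0x03f1, 0x1b48, 0x9bc9]
Step 1: Sum all words
Raw sum = 1009 + 6984 + 39881 = 47874
One's complement = ~47874 & 0xFFFF = 17661

17661


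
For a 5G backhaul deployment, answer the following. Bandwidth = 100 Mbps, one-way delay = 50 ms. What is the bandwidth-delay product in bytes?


Given: bandwidth = 100 Mbps, delay = 50 ms
BDP in bits = 100 * 10^6 * 50 / 1000
BDP in bits = 5000000
BDP in bytes = 5000000 / 8 = 625000

625000


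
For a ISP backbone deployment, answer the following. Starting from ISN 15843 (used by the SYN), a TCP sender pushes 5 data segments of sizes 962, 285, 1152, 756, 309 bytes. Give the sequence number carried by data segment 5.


The SYN occupies sequence number ISN = 15843, so the first data byte is ISN + 1 = 15844.
SEQ of data segment i = (ISN + 1) + sum of payload sizes of segments 1..i-1.
Segment 1: SEQ = 15844, payload = 962 bytes
Segment 2: SEQ = 16806, payload = 285 bytes
Segment 3: SEQ = 17091, payload = 1152 bytes
Segment 4: SEQ = 18243, payload = 756 bytes
Segment 5: SEQ = 18999, payload = 309 bytes
SEQ of segment 5 = 15844 + 962 + 285 + 1152 + 756 = 18999

18999


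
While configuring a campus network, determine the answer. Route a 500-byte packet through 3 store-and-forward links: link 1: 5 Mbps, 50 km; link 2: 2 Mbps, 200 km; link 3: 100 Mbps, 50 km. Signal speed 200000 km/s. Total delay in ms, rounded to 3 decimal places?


Packet = 500 bytes = 4000 bits. Store-and-forward: sum (t_trans + t_prop) per link.
Link 1: t_trans = 4000/(5*10^6) s = 0.8000 ms; t_prop = 50/200000 s = 0.2500 ms; subtotal = 1.0500 ms
Link 2: t_trans = 4000/(2*10^6) s = 2.0000 ms; t_prop = 200/200000 s = 1.0000 ms; subtotal = 3.0000 ms
Link 3: t_trans = 4000/(100*10^6) s = 0.0400 ms; t_prop = 50/200000 s = 0.2500 ms; subtotal = 0.2900 ms
End-to-end = 1.0500 + 3.0000 + 0.2900 = 4.3400 ms -> 4.340 ms (3 dp)

4.340


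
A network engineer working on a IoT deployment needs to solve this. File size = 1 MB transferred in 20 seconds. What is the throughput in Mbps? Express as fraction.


Given: file = 1 MB, time = 20 s
File in Mb = 1 * 8 = 8 Mb
Throughput = 8 / 20 Mbps
Throughput = 2/5 Mbps

2/5


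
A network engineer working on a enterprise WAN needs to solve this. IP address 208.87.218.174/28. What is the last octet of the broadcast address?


Given: IP = 208.87.218.174, prefix = /28
Host bits = 32 - 28 = 4
Network last octet = 174 AND mask = 160
Host part size = 2^4 - 1 = 15
Broadcast last octet = 160 OR 15 = 175

175


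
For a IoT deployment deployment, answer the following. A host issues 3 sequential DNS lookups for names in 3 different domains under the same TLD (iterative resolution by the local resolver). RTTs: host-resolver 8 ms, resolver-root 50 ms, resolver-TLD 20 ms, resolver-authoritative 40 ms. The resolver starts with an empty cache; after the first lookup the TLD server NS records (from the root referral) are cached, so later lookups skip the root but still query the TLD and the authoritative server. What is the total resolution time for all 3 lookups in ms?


Lookup 1 (cold cache): local + root + TLD + auth = 8 + 50 + 20 + 40 = 118 ms
Lookups 2..3 (TLD NS cached -> skip root; new domain -> still ask TLD and auth): local + TLD + auth = 8 + 20 + 40 = 68 ms each
Remaining 2 lookups: 2 * 68 = 136 ms
Total = 118 + 136 = 254 ms

254


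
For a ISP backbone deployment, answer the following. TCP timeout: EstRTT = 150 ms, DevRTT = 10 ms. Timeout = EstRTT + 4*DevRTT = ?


Given: EstRTT = 150 ms, DevRTT = 10 ms
Timeout = EstRTT + 4 * DevRTT
4 * DevRTT = 4 * 10 = 40
Timeout = 150 + 40 = 190 ms

190


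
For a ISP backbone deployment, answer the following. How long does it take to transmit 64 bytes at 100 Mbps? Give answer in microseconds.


Given: packet = 64 bytes, bandwidth = 100 Mbps
Packet in bits = 64 * 8 = 512 bits
Bandwidth = 100 * 10^6 = 100000000 bps
Time = 512 / 100000000 seconds
Time in us = 512 * 10^6 / 100000000 = 5.12

5.12


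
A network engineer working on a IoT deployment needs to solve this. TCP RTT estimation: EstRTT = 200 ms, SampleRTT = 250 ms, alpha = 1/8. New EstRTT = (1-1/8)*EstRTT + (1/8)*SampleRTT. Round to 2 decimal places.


Given: EstRTT = 200 ms, SampleRTT = 250 ms, alpha = 1/8
New EstRTT = (1 - alpha) * EstRTT + alpha * SampleRTT
(7/8) * 200 = 175
(1/8) * 250 = 31.25
New EstRTT = 175 + 31.25 = 206.25 ms -> 206.25 ms (2 dp)

206.25


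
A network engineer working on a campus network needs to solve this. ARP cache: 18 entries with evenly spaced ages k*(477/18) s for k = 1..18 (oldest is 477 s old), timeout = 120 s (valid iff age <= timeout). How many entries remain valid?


Ages are k * 477/18 s for k = 1..18 (spacing = 26.5000 s).
Entry k is valid iff k * 477/18 <= 120 iff k <= 18 * 120 / 477 = 4.5283
n_valid = floor(4.5283) = 4
(n_stale = 18 - 4 = 14)

4


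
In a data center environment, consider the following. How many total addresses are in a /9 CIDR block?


Given: CIDR prefix /9
Host bits = 32 - 9 = 23
Total addresses = 2^23 = 8388608

8388608


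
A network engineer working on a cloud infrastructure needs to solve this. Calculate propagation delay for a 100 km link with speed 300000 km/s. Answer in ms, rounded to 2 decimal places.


Given: distance = 100 km, speed = 300000 km/s
Delay = distance / speed = 100 / 300000 seconds
Delay in ms = 100 * 1000 / 300000
Delay = 0.3333 ms
Rounded to 2 dp = 0.33 ms

0.33


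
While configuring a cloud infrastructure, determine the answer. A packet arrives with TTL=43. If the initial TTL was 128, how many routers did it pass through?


Given: initial TTL = 128, received TTL = 43
Hops = initial TTL - received TTL
Hops = 128 - 43 = 85

85


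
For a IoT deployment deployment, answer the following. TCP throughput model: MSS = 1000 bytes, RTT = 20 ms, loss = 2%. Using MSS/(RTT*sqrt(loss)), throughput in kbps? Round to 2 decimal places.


Given: MSS = 1000 bytes, RTT = 20 ms, loss = 2%
RTT in seconds = 20 / 1000 = 0.02
Loss rate = 2% = 0.02
sqrt(loss) = sqrt(0.02) = 0.141421356237
Throughput (bytes/s) = 1000 / (0.02 * 0.141421356237) = 353553.3906
Throughput (kbps) = 353553.3906 * 8 / 1000 = 2828.427125 -> 2828.43 kbps (2 dp)

2828.43


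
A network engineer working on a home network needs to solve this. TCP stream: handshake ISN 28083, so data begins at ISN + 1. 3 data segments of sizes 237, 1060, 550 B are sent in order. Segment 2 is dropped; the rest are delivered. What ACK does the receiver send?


SYN uses sequence number 28083; first data byte = ISN + 1 = 28084.
Segment 1: SEQ = 28084, len = 237 B, covers [28084, 28320]
Segment 2: SEQ = 28321, len = 1060 B, covers [28321, 29380] [LOST]
Segment 3: SEQ = 29381, len = 550 B, covers [29381, 29930]
In-order data received: bytes [28084, 28320] (segments 1..1).
Segment 2 missing -> gap begins at byte 28321; later segments buffered out of order.
Cumulative ACK = next expected in-order byte = 28084 + 237 = 28321

28321


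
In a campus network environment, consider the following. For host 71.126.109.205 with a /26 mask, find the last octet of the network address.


Given: IP = 71.126.109.205, prefix = /26
Subnet mask = 255.255.255.192
Last octet of IP: 205
Last octet of mask: 192
Network last octet = 205 AND 192 = 192

192


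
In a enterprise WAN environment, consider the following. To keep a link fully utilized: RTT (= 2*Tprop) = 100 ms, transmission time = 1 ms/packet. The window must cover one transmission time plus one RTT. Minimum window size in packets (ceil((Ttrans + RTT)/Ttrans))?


Given: Ttrans = 1 ms, RTT = 100 ms (= 2 * Tprop, Tprop = 50 ms)
Time until first ACK returns = Ttrans + RTT = 1 + 100 = 101 ms
Need W * Ttrans >= Ttrans + RTT  ->  W >= (Ttrans + RTT) / Ttrans
(Ttrans + RTT) / Ttrans = 101 / 1 = 101
W_min = ceil(101) = 101

101


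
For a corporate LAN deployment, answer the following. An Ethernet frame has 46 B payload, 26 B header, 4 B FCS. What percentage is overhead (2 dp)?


Given: payload = 46 B, header = 26 B, trailer = 4 B
Overhead bytes = header + trailer = 26 + 4 = 30
Total frame = payload + overhead = 46 + 30 = 76
Overhead % = 30 / 76 * 100 = 39.4737% -> 39.47% (2 dp)

39.47


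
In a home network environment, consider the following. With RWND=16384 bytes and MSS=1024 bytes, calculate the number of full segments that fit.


Given: RWND = 16384 bytes, MSS = 1024 bytes
Full segments = floor(RWND / MSS)
Full segments = floor(16384 / 1024)
Full segments = floor(16.0) = 16

16


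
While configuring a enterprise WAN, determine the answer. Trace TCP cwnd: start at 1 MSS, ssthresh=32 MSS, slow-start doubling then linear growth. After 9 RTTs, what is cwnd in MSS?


RTT 0: cwnd = 1 MSS (initial)
RTT 1: cwnd = 2 MSS (slow start, doubled)
RTT 2: cwnd = 4 MSS (slow start, doubled)
RTT 3: cwnd = 8 MSS (slow start, doubled)
RTT 4: cwnd = 16 MSS (slow start, doubled)
RTT 5: cwnd = 32 MSS (slow start, doubled)
RTT 6: cwnd = 33 MSS (congestion avoidance, +1)
RTT 7: cwnd = 34 MSS (congestion avoidance, +1)
RTT 8: cwnd = 35 MSS (congestion avoidance, +1)
RTT 9: cwnd = 36 MSS (congestion avoidance, +1)

36
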